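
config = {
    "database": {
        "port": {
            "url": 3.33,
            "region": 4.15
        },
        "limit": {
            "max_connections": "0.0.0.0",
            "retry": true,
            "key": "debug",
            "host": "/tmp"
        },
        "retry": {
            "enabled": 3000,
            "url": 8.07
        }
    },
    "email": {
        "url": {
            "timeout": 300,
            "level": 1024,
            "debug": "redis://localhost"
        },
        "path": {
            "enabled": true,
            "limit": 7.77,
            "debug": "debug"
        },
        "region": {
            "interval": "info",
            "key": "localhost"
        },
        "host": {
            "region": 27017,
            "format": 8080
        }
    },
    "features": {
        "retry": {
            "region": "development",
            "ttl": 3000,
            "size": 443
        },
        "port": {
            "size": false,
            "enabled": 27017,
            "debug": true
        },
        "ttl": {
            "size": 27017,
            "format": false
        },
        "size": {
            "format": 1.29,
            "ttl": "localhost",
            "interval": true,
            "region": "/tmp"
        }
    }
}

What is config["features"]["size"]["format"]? 1.29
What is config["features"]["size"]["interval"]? True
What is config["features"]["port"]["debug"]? True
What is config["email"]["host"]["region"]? 27017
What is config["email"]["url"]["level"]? 1024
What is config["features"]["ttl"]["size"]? 27017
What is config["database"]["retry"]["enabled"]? 3000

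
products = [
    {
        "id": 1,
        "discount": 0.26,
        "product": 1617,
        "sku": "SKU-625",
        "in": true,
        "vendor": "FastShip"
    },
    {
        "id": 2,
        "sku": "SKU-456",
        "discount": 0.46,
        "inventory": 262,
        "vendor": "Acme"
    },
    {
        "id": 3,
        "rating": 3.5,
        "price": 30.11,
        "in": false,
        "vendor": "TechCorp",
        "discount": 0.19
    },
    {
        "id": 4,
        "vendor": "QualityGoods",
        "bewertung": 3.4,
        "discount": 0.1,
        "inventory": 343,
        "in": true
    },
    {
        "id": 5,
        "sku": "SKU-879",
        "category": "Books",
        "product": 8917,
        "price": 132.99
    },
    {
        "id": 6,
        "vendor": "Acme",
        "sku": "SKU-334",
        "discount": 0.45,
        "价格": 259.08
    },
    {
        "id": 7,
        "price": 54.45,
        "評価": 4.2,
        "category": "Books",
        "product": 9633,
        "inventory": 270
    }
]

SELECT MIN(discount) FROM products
0.1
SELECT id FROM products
[1, 2, 3, 4, 5, 6, 7]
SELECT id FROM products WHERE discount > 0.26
[2, 6]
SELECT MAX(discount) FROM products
0.46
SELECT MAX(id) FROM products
7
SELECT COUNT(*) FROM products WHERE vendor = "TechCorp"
1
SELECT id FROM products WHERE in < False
[]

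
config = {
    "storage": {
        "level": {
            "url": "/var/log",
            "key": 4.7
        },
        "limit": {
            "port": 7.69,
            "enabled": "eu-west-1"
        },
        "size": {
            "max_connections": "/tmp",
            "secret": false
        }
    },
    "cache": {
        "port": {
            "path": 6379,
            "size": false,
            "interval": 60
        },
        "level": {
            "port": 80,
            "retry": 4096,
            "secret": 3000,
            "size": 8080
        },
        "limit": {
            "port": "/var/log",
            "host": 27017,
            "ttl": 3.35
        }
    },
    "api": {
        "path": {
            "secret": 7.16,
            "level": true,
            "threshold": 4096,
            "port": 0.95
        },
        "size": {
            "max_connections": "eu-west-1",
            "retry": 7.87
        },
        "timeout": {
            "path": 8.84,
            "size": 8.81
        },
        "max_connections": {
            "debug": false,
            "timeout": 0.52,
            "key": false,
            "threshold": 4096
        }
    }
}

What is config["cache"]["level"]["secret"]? 3000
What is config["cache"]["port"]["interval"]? 60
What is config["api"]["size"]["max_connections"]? "eu-west-1"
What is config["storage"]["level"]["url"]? "/var/log"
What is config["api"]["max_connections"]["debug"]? False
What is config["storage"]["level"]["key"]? 4.7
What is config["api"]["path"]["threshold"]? 4096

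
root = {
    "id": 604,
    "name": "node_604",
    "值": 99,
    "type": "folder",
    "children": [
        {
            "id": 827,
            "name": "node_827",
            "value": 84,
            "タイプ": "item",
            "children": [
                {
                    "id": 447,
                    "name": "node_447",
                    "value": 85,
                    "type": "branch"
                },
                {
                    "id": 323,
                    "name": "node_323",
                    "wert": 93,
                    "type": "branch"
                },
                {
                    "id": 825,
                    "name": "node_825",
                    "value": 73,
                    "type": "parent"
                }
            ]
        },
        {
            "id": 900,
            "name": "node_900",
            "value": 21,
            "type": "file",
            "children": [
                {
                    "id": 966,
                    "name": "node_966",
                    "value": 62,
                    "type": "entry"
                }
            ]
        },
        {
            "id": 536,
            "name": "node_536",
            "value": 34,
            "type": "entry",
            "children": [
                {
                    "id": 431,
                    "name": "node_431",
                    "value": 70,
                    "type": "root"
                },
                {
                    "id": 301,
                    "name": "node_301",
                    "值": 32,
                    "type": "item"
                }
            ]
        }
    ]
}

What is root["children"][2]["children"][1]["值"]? 32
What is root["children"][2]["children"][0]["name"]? "node_431"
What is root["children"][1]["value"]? 21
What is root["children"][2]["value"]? 34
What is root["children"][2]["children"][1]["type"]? "item"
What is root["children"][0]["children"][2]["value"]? 73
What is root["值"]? 99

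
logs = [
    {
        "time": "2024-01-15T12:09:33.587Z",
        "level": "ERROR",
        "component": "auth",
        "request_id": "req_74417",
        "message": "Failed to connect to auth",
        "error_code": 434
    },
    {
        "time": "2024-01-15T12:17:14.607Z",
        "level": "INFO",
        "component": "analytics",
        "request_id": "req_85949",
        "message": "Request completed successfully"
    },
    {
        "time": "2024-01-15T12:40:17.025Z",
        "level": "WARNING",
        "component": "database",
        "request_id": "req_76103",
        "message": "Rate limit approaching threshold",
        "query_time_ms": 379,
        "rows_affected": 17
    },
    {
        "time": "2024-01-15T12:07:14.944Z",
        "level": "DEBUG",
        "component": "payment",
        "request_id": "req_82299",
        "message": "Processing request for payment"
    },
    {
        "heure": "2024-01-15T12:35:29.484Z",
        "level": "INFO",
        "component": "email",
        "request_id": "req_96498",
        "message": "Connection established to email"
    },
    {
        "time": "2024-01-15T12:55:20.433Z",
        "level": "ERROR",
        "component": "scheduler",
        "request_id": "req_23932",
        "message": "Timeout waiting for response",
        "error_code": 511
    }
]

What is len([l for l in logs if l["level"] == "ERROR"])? 2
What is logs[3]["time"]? "2024-01-15T12:07:14.944Z"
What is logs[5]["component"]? "scheduler"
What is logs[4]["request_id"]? "req_96498"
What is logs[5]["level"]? "ERROR"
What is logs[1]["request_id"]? "req_85949"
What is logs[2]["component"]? "database"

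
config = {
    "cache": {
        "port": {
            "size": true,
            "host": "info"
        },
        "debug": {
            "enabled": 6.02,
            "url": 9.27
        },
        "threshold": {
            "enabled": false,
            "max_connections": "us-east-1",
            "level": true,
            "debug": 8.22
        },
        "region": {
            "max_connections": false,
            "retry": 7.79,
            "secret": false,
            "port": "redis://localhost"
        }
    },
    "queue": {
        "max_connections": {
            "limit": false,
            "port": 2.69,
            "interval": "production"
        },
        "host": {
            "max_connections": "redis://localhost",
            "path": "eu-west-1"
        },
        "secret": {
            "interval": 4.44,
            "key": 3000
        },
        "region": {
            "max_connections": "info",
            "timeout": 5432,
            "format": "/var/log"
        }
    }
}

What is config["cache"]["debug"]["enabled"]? 6.02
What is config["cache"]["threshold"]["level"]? True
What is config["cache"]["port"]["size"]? True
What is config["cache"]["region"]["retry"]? 7.79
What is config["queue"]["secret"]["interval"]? 4.44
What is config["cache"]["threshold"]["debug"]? 8.22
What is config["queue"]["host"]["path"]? "eu-west-1"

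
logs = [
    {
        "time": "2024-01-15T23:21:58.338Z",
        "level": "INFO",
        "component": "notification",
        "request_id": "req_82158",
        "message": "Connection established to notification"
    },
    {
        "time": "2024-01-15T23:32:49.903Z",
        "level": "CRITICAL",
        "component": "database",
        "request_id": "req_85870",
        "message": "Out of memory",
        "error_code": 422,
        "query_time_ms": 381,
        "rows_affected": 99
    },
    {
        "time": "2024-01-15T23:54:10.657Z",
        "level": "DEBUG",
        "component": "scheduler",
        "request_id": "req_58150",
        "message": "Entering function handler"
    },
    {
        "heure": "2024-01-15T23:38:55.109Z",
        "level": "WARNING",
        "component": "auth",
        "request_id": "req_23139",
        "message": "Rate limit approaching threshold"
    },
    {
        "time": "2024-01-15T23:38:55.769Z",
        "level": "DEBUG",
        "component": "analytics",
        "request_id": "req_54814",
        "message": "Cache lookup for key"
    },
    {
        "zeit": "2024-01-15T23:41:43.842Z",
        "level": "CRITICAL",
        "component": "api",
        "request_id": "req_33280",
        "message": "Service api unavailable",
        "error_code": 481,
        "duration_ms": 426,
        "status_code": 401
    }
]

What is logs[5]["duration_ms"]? 426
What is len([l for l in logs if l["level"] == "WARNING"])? 1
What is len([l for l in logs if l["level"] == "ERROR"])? 0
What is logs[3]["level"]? "WARNING"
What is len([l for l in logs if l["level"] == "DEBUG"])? 2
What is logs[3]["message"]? "Rate limit approaching threshold"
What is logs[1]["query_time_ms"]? 381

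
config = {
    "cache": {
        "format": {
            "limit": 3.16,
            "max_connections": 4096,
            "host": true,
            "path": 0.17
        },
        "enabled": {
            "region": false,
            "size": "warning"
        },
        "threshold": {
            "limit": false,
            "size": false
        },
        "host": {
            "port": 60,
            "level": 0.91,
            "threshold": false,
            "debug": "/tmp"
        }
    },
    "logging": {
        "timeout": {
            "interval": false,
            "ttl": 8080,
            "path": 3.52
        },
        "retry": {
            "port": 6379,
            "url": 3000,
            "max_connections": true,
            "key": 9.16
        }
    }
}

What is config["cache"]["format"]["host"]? True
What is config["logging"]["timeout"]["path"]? 3.52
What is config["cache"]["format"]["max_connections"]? 4096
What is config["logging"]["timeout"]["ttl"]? 8080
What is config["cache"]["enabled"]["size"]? "warning"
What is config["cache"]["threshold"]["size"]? False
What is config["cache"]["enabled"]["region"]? False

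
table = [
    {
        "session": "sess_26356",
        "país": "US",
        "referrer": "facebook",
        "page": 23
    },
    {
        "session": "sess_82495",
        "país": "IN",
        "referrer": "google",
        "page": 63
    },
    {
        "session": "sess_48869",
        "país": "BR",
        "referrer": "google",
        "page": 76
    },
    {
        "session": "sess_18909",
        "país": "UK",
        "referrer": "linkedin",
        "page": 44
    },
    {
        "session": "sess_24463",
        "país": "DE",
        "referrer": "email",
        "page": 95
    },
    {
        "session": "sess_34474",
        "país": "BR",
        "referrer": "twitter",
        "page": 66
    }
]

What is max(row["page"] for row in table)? 95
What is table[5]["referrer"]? "twitter"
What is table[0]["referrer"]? "facebook"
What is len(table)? 6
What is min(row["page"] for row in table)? 23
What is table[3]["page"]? 44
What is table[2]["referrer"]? "google"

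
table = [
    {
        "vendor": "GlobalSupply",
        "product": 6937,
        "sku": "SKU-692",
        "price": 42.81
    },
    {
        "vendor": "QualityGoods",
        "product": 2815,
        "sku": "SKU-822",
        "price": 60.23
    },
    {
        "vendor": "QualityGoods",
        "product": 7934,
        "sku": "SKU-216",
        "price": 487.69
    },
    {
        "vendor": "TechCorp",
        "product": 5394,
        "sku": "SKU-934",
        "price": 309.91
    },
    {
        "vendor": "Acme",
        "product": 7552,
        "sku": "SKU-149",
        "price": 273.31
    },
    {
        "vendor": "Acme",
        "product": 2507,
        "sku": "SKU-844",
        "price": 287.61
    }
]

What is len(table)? 6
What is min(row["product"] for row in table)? 2507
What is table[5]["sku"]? "SKU-844"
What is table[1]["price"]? 60.23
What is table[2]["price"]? 487.69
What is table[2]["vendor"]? "QualityGoods"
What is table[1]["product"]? 2815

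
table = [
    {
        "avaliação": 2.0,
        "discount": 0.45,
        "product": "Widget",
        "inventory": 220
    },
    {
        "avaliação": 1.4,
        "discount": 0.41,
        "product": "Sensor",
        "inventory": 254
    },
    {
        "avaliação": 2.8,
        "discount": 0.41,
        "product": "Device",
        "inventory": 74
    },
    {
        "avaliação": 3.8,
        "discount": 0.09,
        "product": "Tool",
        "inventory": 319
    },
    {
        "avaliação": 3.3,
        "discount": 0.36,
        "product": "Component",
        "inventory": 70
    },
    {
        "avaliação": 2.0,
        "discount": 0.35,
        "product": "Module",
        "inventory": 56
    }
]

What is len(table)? 6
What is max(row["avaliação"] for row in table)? 3.8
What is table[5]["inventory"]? 56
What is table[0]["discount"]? 0.45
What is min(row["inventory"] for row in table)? 56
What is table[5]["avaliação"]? 2.0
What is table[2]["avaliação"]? 2.8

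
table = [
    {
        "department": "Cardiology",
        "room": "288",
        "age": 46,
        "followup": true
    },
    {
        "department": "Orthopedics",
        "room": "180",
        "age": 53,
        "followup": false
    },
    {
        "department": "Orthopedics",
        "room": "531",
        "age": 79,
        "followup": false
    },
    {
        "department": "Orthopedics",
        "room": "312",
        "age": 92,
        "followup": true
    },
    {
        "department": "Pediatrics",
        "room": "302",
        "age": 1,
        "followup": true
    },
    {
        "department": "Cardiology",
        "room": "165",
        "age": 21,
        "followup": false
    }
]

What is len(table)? 6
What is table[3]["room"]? "312"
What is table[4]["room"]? "302"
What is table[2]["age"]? 79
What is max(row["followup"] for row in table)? True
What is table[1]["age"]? 53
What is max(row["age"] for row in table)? 92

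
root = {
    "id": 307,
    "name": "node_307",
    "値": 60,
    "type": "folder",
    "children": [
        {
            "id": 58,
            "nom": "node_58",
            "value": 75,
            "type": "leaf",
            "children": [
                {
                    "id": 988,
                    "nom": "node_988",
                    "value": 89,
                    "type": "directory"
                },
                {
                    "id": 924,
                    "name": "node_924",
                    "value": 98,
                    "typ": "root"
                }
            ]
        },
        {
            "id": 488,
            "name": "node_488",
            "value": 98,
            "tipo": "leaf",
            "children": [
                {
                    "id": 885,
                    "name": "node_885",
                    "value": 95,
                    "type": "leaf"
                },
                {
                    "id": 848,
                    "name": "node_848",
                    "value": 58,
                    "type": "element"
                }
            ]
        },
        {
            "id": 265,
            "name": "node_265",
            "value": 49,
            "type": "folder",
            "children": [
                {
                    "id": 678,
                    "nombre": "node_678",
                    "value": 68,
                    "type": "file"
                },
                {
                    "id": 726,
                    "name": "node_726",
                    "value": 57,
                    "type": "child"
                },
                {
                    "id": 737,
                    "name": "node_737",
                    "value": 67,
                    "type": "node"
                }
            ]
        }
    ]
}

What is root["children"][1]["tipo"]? "leaf"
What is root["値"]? 60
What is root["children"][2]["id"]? 265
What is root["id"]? 307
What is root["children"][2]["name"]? "node_265"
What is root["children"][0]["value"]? 75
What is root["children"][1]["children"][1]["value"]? 58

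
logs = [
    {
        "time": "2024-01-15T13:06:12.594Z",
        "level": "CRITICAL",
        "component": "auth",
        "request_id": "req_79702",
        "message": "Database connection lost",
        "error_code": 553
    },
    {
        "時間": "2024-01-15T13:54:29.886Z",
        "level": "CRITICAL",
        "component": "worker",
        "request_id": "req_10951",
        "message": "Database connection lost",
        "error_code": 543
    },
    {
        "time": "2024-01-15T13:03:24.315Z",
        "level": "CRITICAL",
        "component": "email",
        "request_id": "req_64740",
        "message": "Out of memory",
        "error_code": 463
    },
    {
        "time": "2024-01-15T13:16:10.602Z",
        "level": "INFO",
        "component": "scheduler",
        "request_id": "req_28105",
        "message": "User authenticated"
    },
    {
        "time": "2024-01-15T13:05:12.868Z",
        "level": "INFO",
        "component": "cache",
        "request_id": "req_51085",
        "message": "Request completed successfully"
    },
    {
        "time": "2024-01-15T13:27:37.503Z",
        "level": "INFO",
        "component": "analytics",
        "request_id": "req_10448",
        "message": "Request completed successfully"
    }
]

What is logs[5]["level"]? "INFO"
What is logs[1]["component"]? "worker"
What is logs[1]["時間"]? "2024-01-15T13:54:29.886Z"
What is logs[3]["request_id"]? "req_28105"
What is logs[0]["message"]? "Database connection lost"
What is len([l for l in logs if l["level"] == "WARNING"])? 0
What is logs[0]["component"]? "auth"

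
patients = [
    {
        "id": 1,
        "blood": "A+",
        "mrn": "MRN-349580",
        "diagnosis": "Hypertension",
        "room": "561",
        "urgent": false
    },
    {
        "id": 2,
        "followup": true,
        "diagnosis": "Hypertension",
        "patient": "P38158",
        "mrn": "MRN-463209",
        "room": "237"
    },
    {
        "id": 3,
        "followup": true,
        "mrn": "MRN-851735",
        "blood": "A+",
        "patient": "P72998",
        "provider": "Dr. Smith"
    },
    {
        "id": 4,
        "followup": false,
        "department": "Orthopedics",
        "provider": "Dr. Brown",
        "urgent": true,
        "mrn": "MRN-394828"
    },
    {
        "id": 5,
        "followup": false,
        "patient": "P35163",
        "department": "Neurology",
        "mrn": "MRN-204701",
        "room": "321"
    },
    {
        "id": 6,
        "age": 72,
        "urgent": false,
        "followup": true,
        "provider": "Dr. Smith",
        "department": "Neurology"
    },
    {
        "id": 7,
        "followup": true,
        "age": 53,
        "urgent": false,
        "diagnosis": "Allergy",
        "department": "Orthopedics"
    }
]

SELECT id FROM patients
[1, 2, 3, 4, 5, 6, 7]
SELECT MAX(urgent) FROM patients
True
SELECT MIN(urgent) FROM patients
False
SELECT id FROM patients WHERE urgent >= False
[1, 4, 6, 7]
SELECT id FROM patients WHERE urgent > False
[4]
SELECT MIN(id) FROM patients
1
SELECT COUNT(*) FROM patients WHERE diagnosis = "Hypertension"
2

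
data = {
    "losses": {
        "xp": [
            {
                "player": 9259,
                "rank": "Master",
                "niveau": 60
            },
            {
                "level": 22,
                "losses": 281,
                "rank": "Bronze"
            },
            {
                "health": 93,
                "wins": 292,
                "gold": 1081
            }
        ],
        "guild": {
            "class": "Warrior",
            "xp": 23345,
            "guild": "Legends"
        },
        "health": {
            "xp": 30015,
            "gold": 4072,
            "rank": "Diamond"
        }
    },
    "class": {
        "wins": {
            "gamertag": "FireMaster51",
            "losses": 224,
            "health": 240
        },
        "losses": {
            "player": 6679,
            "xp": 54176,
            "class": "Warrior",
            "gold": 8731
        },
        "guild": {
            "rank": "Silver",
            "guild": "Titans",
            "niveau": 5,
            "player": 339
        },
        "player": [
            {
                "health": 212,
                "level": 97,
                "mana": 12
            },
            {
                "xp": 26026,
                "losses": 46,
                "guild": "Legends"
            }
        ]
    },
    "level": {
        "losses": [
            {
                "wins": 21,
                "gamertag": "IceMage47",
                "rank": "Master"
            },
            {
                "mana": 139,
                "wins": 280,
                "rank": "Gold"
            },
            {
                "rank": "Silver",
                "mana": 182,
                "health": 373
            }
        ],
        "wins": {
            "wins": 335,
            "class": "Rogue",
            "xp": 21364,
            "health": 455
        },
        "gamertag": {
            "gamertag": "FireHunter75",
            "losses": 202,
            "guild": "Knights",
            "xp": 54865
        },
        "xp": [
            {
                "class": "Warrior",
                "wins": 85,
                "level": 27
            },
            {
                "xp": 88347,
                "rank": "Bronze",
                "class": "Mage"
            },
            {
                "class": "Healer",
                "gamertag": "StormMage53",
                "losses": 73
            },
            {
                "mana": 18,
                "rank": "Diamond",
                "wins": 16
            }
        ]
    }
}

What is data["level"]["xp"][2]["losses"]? 73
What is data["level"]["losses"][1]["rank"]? "Gold"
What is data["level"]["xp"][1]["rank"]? "Bronze"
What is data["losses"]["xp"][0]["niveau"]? 60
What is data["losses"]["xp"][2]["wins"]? 292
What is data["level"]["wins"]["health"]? 455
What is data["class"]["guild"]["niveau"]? 5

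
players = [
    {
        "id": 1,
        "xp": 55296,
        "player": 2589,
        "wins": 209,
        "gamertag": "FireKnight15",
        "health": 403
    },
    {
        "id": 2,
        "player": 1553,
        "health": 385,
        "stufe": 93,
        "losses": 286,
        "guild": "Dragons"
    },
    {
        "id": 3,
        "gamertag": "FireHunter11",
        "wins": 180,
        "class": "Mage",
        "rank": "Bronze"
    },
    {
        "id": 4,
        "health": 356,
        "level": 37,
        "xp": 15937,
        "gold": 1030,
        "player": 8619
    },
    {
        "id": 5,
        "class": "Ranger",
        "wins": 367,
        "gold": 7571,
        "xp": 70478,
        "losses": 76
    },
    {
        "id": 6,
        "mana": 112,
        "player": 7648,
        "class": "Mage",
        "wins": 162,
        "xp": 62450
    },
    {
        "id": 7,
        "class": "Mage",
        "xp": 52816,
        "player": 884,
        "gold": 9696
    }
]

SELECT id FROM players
[1, 2, 3, 4, 5, 6, 7]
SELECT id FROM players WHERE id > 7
[]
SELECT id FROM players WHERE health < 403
[2, 4]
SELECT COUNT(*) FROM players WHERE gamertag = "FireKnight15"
1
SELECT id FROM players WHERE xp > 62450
[5]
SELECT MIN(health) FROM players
356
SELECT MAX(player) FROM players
8619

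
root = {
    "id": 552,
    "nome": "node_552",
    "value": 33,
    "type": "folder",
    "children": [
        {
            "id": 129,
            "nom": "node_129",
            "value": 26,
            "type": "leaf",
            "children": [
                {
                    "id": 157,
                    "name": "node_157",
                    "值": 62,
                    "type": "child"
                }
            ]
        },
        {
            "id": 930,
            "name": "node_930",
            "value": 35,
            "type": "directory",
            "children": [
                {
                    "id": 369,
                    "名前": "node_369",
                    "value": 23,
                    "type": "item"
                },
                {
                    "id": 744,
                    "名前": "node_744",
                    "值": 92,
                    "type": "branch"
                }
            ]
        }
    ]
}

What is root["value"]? 33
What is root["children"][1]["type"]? "directory"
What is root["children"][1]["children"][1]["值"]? 92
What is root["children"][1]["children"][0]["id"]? 369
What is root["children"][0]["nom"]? "node_129"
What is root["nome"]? "node_552"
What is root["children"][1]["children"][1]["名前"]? "node_744"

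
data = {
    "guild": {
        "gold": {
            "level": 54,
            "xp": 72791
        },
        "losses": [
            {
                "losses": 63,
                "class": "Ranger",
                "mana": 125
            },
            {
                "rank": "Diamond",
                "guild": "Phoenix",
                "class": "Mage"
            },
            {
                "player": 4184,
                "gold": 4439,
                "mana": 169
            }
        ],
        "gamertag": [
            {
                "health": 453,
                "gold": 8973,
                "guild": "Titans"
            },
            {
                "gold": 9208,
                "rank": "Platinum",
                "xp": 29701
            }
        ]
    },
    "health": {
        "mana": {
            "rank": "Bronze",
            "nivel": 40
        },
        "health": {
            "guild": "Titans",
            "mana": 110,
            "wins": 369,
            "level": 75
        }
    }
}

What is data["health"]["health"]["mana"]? 110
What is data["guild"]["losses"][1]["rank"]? "Diamond"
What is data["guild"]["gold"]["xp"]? 72791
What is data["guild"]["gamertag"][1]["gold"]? 9208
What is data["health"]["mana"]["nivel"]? 40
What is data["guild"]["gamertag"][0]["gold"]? 8973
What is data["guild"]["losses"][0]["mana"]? 125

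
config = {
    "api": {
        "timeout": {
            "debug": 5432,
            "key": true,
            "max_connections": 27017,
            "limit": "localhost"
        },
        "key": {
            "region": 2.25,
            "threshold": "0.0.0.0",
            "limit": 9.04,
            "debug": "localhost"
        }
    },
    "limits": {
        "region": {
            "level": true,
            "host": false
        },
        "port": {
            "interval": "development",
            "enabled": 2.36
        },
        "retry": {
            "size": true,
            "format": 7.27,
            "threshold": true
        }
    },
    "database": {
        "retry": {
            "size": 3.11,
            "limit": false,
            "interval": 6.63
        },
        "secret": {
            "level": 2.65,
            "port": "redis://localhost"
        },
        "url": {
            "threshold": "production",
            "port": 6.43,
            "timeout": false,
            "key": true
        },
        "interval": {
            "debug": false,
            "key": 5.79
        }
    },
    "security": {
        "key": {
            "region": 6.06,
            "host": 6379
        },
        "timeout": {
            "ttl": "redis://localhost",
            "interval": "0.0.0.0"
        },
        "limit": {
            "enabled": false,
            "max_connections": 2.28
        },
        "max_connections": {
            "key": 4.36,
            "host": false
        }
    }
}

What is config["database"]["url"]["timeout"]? False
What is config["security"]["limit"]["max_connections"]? 2.28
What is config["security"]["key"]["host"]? 6379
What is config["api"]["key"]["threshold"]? "0.0.0.0"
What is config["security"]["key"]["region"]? 6.06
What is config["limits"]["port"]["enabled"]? 2.36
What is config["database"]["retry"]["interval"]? 6.63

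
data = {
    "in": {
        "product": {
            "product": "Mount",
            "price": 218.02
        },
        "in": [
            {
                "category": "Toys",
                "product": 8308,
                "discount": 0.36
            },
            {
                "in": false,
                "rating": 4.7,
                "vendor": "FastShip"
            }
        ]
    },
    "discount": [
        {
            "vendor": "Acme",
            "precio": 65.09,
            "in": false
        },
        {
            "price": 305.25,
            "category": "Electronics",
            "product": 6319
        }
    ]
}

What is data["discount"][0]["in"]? False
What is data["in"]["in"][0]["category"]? "Toys"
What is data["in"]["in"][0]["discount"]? 0.36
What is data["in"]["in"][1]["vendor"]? "FastShip"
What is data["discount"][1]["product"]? 6319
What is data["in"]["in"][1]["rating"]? 4.7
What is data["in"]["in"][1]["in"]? False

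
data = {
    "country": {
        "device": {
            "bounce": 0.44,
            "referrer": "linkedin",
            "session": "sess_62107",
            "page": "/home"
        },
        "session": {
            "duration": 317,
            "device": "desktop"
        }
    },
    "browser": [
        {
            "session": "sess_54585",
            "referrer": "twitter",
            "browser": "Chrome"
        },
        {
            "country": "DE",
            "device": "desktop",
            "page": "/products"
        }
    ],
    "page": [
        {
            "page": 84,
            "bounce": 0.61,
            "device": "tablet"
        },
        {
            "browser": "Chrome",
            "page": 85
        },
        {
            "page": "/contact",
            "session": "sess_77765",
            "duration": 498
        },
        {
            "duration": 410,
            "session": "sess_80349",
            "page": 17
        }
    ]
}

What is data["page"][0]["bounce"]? 0.61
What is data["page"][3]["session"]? "sess_80349"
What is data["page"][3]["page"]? 17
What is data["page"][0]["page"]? 84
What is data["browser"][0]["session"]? "sess_54585"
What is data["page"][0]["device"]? "tablet"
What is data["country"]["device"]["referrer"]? "linkedin"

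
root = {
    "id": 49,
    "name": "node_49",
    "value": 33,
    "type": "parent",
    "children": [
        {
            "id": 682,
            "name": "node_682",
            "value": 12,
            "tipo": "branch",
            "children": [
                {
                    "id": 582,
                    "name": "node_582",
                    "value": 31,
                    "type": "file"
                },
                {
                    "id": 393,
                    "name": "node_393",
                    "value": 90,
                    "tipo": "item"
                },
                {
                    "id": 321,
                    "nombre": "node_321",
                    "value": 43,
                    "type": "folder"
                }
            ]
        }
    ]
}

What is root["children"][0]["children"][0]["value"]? 31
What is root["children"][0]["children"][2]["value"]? 43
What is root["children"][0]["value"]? 12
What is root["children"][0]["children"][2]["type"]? "folder"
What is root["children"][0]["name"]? "node_682"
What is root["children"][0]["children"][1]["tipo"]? "item"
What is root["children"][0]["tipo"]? "branch"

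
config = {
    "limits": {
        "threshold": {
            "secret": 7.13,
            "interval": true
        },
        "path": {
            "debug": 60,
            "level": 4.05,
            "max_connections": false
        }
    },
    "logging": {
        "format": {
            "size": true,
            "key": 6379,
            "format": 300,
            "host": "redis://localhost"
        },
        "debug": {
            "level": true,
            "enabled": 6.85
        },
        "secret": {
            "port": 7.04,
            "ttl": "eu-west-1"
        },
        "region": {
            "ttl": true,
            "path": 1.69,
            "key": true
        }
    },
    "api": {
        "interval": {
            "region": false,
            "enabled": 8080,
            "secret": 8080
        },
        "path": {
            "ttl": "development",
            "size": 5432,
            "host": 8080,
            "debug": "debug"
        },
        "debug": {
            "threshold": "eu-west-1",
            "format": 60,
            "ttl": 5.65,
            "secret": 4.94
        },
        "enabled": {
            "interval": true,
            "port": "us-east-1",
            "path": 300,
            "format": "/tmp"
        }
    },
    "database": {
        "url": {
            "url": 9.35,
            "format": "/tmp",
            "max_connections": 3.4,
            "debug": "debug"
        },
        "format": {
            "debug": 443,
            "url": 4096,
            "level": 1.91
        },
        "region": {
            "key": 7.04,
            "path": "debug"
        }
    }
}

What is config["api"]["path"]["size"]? 5432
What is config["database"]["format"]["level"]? 1.91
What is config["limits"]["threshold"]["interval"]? True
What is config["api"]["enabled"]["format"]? "/tmp"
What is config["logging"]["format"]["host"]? "redis://localhost"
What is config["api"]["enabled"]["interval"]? True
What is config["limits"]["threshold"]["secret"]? 7.13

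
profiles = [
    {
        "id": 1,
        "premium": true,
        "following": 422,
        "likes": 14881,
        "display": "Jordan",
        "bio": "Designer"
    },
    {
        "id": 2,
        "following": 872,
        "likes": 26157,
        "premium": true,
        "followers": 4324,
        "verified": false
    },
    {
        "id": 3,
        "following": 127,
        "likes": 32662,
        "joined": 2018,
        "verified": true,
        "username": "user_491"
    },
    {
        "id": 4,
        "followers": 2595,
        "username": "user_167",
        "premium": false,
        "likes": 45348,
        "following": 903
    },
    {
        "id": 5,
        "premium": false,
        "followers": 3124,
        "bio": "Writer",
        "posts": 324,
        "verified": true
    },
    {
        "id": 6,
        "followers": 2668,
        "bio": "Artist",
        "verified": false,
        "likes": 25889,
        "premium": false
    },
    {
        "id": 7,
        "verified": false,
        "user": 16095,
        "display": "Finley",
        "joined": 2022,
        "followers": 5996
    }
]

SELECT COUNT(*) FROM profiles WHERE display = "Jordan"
1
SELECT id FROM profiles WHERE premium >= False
[1, 2, 4, 5, 6]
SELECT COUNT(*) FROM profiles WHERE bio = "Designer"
1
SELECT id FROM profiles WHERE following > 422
[2, 4]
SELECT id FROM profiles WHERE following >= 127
[1, 2, 3, 4]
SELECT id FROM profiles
[1, 2, 3, 4, 5, 6, 7]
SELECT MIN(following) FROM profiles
127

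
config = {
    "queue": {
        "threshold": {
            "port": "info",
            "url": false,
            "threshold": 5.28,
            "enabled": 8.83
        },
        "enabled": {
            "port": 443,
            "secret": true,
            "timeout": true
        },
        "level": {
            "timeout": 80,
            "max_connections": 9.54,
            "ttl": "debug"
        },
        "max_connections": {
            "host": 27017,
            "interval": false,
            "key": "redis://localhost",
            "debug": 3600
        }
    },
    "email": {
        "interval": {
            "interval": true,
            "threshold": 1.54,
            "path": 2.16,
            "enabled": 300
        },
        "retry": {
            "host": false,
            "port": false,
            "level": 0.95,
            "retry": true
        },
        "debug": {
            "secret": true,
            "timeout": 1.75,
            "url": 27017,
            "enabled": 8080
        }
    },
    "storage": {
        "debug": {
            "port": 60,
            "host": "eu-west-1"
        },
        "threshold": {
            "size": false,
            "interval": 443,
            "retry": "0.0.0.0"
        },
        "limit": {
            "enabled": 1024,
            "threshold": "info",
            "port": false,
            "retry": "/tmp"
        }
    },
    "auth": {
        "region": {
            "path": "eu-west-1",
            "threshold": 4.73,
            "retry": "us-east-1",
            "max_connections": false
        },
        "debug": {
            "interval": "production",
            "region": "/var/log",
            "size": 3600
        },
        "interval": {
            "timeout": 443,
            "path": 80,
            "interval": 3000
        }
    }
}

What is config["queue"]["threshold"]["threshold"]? 5.28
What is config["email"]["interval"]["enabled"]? 300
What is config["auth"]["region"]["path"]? "eu-west-1"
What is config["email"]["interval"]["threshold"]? 1.54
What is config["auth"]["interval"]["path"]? 80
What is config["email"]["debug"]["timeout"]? 1.75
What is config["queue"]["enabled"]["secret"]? True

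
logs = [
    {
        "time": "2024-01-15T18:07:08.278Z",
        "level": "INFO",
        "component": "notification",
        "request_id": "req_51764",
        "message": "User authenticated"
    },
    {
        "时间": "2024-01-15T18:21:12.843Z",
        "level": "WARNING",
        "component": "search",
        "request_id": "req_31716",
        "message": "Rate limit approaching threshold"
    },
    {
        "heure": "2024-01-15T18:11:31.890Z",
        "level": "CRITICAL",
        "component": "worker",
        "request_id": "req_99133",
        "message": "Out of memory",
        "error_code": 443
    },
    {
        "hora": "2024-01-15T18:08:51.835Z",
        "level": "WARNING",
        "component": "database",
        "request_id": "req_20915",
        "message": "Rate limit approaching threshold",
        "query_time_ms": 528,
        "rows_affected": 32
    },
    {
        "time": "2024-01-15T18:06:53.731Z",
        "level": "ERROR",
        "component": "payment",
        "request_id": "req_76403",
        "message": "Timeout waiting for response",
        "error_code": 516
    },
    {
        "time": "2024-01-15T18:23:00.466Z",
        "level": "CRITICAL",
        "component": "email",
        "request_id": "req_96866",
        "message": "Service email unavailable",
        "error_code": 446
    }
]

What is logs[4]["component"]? "payment"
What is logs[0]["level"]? "INFO"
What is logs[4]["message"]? "Timeout waiting for response"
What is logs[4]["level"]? "ERROR"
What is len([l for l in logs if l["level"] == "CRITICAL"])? 2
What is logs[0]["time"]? "2024-01-15T18:07:08.278Z"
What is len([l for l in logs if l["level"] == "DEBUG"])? 0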